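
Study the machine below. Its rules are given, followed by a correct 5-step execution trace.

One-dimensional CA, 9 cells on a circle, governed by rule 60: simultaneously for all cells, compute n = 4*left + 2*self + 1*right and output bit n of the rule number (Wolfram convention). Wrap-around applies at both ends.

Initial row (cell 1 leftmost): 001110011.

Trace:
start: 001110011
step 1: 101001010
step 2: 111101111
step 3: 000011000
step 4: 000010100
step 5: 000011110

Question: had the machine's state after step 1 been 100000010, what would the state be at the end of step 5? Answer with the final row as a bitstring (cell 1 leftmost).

101010010

state after step 1 := 100000010
step 2: 110000011
step 3: 001000010
step 4: 001100011
step 5: 101010010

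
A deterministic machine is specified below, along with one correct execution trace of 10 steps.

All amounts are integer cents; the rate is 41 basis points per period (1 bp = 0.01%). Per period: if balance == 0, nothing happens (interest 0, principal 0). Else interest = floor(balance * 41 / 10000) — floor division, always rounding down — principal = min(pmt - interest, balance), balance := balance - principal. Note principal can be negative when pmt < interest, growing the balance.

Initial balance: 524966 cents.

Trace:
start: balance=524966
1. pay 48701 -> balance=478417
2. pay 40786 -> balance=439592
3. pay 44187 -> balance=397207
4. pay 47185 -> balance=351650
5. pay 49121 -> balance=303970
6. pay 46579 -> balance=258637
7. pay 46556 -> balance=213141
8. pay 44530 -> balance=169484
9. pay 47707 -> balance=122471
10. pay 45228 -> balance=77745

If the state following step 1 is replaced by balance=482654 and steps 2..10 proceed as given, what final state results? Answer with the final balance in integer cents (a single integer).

82141

state after step 1 := balance=482654
2. pay 40786 -> balance=443846
3. pay 44187 -> balance=401478
4. pay 47185 -> balance=355939
5. pay 49121 -> balance=308277
6. pay 46579 -> balance=262961
7. pay 46556 -> balance=217483
8. pay 44530 -> balance=173844
9. pay 47707 -> balance=126849
10. pay 45228 -> balance=82141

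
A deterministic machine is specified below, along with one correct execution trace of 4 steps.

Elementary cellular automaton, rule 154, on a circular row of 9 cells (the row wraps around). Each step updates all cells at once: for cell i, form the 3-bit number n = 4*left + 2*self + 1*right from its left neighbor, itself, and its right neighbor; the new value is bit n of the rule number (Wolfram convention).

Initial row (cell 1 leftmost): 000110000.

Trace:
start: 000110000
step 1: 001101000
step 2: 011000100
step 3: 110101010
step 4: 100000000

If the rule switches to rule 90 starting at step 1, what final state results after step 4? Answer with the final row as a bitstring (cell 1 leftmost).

(re-executing steps 1..4 under rule 90; state before step 1: 000110000)
step 1: 001111000
step 2: 011001100
step 3: 111111110
step 4: 100000010

100000010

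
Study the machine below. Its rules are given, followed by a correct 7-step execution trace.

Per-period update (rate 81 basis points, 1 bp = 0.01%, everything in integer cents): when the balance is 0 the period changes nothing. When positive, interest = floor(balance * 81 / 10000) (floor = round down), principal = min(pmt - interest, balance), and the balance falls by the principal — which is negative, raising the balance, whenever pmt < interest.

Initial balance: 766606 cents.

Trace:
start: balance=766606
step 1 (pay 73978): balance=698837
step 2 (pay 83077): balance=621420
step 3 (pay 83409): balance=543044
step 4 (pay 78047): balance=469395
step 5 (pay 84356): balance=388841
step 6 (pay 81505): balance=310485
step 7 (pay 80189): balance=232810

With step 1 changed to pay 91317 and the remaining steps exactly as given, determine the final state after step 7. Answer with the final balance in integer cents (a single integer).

(re-executing from step 1 with the substitution; state before step 1: balance=766606)
step 1 (pay 91317): balance=681498
step 2 (pay 83077): balance=603941
step 3 (pay 83409): balance=525423
step 4 (pay 78047): balance=451631
step 5 (pay 84356): balance=370933
step 6 (pay 81505): balance=292432
step 7 (pay 80189): balance=214611

214611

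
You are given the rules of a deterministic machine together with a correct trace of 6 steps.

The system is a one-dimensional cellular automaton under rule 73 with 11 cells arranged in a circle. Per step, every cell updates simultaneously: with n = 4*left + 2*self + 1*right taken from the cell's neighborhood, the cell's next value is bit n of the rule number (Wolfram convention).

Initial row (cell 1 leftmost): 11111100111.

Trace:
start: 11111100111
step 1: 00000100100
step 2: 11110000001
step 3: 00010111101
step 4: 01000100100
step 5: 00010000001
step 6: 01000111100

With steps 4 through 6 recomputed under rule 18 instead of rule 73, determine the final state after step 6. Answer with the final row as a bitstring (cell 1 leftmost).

10101000010

(re-executing steps 4..6 under rule 18; state before step 4: 00010111101)
step 4: 10100000000
step 5: 00010000001
step 6: 10101000010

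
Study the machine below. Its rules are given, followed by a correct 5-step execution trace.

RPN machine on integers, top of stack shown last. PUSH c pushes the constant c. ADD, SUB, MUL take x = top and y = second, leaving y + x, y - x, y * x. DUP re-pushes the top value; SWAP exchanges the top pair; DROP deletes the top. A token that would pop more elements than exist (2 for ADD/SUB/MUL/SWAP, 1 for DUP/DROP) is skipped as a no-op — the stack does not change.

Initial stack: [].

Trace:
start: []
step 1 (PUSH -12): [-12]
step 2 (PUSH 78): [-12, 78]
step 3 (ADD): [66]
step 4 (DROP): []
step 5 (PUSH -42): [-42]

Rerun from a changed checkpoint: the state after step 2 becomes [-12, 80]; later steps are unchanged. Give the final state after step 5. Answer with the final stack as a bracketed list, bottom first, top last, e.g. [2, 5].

state after step 2 := [-12, 80]
step 3 (ADD): [68]
step 4 (DROP): []
step 5 (PUSH -42): [-42]

[-42]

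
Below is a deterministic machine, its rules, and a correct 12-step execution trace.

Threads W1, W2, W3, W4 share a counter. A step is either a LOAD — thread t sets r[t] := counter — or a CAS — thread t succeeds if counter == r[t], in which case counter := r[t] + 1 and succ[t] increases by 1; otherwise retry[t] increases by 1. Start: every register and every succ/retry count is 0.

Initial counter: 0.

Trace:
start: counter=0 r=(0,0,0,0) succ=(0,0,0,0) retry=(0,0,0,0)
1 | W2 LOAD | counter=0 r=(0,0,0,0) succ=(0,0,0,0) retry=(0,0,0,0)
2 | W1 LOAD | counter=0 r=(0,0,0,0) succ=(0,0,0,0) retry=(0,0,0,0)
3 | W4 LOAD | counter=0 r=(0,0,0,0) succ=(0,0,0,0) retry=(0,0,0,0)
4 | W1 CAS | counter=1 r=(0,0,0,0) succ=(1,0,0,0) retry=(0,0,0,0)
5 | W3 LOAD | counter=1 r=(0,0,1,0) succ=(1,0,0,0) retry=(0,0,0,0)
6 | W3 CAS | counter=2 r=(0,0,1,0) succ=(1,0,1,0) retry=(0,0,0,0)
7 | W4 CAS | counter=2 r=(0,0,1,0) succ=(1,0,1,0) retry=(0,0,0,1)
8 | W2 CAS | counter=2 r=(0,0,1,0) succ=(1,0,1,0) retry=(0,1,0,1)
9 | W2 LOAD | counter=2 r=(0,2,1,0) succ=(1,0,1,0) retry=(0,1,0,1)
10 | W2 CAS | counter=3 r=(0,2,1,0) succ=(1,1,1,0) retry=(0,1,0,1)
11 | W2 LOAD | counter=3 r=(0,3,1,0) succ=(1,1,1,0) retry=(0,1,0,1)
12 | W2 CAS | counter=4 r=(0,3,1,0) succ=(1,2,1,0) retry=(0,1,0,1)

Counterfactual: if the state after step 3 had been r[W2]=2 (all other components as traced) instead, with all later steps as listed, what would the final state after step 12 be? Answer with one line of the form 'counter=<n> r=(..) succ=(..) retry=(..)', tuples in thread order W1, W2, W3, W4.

state after step 3 := counter=0 r=(0,2,0,0) succ=(0,0,0,0) retry=(0,0,0,0)
4 | W1 CAS | counter=1 r=(0,2,0,0) succ=(1,0,0,0) retry=(0,0,0,0)
5 | W3 LOAD | counter=1 r=(0,2,1,0) succ=(1,0,0,0) retry=(0,0,0,0)
6 | W3 CAS | counter=2 r=(0,2,1,0) succ=(1,0,1,0) retry=(0,0,0,0)
7 | W4 CAS | counter=2 r=(0,2,1,0) succ=(1,0,1,0) retry=(0,0,0,1)
8 | W2 CAS | counter=3 r=(0,2,1,0) succ=(1,1,1,0) retry=(0,0,0,1)
9 | W2 LOAD | counter=3 r=(0,3,1,0) succ=(1,1,1,0) retry=(0,0,0,1)
10 | W2 CAS | counter=4 r=(0,3,1,0) succ=(1,2,1,0) retry=(0,0,0,1)
11 | W2 LOAD | counter=4 r=(0,4,1,0) succ=(1,2,1,0) retry=(0,0,0,1)
12 | W2 CAS | counter=5 r=(0,4,1,0) succ=(1,3,1,0) retry=(0,0,0,1)

counter=5 r=(0,4,1,0) succ=(1,3,1,0) retry=(0,0,0,1)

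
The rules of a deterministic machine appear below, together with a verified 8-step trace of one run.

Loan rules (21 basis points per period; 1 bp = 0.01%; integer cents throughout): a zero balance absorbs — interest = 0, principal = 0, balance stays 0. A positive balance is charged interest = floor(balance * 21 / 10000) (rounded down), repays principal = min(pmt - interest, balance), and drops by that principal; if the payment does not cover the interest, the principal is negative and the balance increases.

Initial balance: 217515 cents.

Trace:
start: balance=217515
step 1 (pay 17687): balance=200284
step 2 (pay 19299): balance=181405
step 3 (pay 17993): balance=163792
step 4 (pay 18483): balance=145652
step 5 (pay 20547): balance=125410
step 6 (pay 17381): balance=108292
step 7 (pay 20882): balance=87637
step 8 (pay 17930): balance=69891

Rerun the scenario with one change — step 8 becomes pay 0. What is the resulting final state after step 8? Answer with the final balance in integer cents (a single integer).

(re-executing from step 8 with the substitution; state before step 8: balance=87637)
step 8 (pay 0): balance=87821

87821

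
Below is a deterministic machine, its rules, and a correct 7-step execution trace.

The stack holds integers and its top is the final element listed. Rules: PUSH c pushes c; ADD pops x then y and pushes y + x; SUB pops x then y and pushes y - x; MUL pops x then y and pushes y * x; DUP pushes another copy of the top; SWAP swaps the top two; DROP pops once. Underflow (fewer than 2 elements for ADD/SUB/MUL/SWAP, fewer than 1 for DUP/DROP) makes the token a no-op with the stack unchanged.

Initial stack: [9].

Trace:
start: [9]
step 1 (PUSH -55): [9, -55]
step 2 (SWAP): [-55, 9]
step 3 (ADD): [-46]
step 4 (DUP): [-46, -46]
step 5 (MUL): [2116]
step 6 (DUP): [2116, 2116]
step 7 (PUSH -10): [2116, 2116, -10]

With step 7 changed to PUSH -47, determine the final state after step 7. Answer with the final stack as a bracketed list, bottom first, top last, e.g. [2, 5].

(re-executing from step 7 with the substitution; state before step 7: [2116, 2116])
step 7 (PUSH -47): [2116, 2116, -47]

[2116, 2116, -47]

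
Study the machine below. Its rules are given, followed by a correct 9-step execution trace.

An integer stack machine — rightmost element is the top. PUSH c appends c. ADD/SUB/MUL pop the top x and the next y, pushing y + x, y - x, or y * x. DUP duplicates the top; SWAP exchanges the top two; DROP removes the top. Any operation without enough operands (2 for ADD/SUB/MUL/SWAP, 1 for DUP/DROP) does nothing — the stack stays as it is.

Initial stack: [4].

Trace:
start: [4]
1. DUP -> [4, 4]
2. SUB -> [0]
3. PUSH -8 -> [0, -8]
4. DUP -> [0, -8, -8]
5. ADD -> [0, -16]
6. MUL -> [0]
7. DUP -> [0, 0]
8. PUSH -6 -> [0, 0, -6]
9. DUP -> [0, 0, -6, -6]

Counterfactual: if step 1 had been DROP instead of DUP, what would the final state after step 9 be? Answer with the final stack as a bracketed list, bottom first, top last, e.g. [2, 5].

[-16, -16, -6, -6]

(re-executing from step 1 with the substitution; state before step 1: [4])
1. DROP -> []
2. SUB -> []
3. PUSH -8 -> [-8]
4. DUP -> [-8, -8]
5. ADD -> [-16]
6. MUL -> [-16]
7. DUP -> [-16, -16]
8. PUSH -6 -> [-16, -16, -6]
9. DUP -> [-16, -16, -6, -6]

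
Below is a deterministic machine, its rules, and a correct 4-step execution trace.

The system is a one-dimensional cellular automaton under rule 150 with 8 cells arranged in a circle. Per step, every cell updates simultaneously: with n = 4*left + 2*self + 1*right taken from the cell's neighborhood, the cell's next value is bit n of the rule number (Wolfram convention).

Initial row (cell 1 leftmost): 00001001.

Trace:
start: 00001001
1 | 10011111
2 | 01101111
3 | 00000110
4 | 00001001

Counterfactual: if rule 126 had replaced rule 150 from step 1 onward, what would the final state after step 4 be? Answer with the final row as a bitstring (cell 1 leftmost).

(re-executing steps 1..4 under rule 126; state before step 1: 00001001)
1 | 10011111
2 | 11110000
3 | 10011001
4 | 11111111

11111111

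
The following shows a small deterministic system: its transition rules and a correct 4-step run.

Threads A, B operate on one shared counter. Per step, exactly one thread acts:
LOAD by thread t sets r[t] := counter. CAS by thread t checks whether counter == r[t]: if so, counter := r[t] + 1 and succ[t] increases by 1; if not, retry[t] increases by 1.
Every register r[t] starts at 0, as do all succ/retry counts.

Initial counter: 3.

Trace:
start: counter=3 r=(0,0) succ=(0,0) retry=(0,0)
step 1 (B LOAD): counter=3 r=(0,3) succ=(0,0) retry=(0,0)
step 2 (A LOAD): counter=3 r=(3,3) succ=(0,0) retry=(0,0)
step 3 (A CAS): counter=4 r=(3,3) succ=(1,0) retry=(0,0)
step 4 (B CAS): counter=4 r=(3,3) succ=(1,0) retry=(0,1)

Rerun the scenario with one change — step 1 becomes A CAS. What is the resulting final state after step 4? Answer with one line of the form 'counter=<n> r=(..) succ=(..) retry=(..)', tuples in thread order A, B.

(re-executing from step 1 with the substitution; state before step 1: counter=3 r=(0,0) succ=(0,0) retry=(0,0))
step 1 (A CAS): counter=3 r=(0,0) succ=(0,0) retry=(1,0)
step 2 (A LOAD): counter=3 r=(3,0) succ=(0,0) retry=(1,0)
step 3 (A CAS): counter=4 r=(3,0) succ=(1,0) retry=(1,0)
step 4 (B CAS): counter=4 r=(3,0) succ=(1,0) retry=(1,1)

counter=4 r=(3,0) succ=(1,0) retry=(1,1)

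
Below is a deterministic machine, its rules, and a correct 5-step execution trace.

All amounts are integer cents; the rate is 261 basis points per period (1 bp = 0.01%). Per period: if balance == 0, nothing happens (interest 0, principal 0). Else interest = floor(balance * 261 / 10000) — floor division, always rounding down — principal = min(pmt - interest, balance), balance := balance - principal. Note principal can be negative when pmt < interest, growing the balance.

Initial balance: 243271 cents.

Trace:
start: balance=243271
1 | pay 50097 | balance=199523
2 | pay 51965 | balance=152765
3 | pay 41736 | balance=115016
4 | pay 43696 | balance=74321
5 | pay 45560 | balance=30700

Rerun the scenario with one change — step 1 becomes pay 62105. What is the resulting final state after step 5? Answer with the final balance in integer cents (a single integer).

(re-executing from step 1 with the substitution; state before step 1: balance=243271)
1 | pay 62105 | balance=187515
2 | pay 51965 | balance=140444
3 | pay 41736 | balance=102373
4 | pay 43696 | balance=61348
5 | pay 45560 | balance=17389

17389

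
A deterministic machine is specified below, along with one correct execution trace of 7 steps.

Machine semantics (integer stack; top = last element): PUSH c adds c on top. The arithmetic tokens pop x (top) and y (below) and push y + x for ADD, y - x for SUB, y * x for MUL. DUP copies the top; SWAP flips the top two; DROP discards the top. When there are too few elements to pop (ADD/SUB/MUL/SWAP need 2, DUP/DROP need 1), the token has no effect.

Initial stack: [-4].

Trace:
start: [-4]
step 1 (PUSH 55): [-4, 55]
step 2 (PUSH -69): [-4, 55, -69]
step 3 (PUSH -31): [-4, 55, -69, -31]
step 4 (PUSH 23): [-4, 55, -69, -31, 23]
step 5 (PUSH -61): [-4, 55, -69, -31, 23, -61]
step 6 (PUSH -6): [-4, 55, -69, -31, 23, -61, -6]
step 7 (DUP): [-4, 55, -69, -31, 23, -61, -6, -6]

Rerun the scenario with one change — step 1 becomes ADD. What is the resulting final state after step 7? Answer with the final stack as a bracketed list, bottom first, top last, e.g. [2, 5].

(re-executing from step 1 with the substitution; state before step 1: [-4])
step 1 (ADD): [-4]
step 2 (PUSH -69): [-4, -69]
step 3 (PUSH -31): [-4, -69, -31]
step 4 (PUSH 23): [-4, -69, -31, 23]
step 5 (PUSH -61): [-4, -69, -31, 23, -61]
step 6 (PUSH -6): [-4, -69, -31, 23, -61, -6]
step 7 (DUP): [-4, -69, -31, 23, -61, -6, -6]

[-4, -69, -31, 23, -61, -6, -6]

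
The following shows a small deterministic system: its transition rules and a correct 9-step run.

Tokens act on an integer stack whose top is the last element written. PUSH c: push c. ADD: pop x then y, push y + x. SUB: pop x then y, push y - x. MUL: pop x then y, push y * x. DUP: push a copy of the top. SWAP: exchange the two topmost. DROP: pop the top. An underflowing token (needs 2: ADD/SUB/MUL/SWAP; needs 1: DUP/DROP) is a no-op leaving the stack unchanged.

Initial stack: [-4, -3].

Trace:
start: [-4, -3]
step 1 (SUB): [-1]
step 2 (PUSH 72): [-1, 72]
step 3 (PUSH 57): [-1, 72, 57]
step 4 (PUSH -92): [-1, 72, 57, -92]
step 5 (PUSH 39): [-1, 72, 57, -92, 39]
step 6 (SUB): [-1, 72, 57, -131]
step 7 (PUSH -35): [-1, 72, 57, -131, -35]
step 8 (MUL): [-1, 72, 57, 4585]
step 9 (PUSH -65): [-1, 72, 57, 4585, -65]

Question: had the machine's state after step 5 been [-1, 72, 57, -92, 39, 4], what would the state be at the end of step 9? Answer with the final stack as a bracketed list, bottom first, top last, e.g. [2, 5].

state after step 5 := [-1, 72, 57, -92, 39, 4]
step 6 (SUB): [-1, 72, 57, -92, 35]
step 7 (PUSH -35): [-1, 72, 57, -92, 35, -35]
step 8 (MUL): [-1, 72, 57, -92, -1225]
step 9 (PUSH -65): [-1, 72, 57, -92, -1225, -65]

[-1, 72, 57, -92, -1225, -65]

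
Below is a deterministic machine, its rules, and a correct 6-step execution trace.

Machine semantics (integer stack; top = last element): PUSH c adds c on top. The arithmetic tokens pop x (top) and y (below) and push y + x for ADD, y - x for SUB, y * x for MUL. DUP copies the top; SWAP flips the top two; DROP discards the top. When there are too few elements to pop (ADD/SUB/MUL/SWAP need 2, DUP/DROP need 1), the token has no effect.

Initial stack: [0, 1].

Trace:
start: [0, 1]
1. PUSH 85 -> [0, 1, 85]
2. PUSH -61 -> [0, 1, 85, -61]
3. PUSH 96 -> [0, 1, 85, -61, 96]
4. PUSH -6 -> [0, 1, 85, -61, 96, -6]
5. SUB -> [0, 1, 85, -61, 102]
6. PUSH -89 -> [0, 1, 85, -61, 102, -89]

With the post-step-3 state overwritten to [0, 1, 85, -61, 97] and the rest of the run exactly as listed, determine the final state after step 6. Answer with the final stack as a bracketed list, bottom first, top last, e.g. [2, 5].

[0, 1, 85, -61, 103, -89]

state after step 3 := [0, 1, 85, -61, 97]
4. PUSH -6 -> [0, 1, 85, -61, 97, -6]
5. SUB -> [0, 1, 85, -61, 103]
6. PUSH -89 -> [0, 1, 85, -61, 103, -89]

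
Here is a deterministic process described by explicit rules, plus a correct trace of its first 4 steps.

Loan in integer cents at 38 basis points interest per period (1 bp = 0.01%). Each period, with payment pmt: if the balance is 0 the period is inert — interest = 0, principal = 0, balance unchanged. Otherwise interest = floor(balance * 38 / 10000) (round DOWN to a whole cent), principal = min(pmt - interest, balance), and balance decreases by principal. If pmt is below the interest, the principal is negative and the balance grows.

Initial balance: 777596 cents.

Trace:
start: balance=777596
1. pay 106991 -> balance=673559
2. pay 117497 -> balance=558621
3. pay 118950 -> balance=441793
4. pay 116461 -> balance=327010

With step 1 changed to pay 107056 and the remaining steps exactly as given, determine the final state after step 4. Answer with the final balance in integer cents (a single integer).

326945

(re-executing from step 1 with the substitution; state before step 1: balance=777596)
1. pay 107056 -> balance=673494
2. pay 117497 -> balance=558556
3. pay 118950 -> balance=441728
4. pay 116461 -> balance=326945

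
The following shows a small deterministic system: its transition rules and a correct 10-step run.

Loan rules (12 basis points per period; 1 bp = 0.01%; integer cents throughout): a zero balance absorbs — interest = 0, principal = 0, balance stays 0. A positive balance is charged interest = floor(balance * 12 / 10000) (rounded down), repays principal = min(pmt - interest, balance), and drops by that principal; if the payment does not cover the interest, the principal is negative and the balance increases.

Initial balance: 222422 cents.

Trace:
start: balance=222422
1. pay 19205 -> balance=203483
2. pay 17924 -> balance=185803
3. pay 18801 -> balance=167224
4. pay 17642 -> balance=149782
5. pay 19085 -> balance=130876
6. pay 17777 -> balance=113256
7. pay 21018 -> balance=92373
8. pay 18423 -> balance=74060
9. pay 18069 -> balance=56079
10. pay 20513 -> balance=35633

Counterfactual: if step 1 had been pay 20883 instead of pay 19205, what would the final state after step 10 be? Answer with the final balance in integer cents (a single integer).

(re-executing from step 1 with the substitution; state before step 1: balance=222422)
1. pay 20883 -> balance=201805
2. pay 17924 -> balance=184123
3. pay 18801 -> balance=165542
4. pay 17642 -> balance=148098
5. pay 19085 -> balance=129190
6. pay 17777 -> balance=111568
7. pay 21018 -> balance=90683
8. pay 18423 -> balance=72368
9. pay 18069 -> balance=54385
10. pay 20513 -> balance=33937

33937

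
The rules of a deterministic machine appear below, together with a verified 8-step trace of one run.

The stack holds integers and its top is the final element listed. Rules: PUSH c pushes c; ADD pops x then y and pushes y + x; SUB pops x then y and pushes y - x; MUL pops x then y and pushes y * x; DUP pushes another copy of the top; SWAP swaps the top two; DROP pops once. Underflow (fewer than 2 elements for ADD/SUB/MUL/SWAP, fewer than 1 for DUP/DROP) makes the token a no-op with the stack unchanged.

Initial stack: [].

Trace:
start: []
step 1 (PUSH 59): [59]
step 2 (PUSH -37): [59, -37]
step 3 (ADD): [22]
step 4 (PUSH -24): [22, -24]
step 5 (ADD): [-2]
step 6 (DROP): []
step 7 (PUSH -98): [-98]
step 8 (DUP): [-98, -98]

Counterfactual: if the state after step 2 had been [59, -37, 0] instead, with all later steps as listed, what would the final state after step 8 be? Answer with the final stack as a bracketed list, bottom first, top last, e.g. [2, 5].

state after step 2 := [59, -37, 0]
step 3 (ADD): [59, -37]
step 4 (PUSH -24): [59, -37, -24]
step 5 (ADD): [59, -61]
step 6 (DROP): [59]
step 7 (PUSH -98): [59, -98]
step 8 (DUP): [59, -98, -98]

[59, -98, -98]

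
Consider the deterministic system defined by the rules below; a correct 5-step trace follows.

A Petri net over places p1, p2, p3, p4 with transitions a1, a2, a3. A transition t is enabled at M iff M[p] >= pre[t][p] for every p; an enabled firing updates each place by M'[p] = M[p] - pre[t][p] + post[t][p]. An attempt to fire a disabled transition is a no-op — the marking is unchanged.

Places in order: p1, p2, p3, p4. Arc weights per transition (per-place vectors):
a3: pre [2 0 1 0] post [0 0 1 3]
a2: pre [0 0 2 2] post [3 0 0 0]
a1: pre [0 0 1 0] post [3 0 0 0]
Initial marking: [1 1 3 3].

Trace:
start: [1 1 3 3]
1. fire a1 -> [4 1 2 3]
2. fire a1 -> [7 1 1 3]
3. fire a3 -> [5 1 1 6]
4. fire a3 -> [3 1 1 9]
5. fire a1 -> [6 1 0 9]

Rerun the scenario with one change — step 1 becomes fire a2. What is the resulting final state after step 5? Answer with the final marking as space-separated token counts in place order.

(re-executing from step 1 with the substitution; state before step 1: [1 1 3 3])
1. fire a2 -> [4 1 1 1]
2. fire a1 -> [7 1 0 1]
3. fire a3 -> [7 1 0 1]
4. fire a3 -> [7 1 0 1]
5. fire a1 -> [7 1 0 1]

7 1 0 1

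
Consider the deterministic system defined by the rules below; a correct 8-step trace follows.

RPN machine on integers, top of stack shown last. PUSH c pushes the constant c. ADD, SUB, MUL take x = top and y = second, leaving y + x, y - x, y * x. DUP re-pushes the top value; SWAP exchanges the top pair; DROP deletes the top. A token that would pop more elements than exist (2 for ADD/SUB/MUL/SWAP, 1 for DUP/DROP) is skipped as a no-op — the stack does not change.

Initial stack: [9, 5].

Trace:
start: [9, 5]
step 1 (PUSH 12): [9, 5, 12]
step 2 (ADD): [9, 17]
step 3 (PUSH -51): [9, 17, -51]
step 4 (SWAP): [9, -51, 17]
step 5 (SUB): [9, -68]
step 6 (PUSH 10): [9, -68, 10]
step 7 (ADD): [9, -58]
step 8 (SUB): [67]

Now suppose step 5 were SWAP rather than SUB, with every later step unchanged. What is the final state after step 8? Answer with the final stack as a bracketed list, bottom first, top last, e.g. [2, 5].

(re-executing from step 5 with the substitution; state before step 5: [9, -51, 17])
step 5 (SWAP): [9, 17, -51]
step 6 (PUSH 10): [9, 17, -51, 10]
step 7 (ADD): [9, 17, -41]
step 8 (SUB): [9, 58]

[9, 58]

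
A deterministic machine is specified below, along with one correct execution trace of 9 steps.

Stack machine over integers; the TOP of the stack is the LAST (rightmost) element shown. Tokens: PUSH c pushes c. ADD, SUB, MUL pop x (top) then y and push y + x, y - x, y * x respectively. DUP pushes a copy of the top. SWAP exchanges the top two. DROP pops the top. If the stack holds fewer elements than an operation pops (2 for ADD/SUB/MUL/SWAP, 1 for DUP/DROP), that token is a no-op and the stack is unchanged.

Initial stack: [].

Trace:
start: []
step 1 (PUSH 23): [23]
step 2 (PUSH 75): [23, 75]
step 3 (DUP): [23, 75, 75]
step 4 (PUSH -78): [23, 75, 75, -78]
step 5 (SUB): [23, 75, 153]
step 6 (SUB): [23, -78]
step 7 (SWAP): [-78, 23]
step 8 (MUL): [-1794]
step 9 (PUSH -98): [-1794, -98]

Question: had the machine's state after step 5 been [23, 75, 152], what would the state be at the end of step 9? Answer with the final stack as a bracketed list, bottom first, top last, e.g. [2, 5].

state after step 5 := [23, 75, 152]
step 6 (SUB): [23, -77]
step 7 (SWAP): [-77, 23]
step 8 (MUL): [-1771]
step 9 (PUSH -98): [-1771, -98]

[-1771, -98]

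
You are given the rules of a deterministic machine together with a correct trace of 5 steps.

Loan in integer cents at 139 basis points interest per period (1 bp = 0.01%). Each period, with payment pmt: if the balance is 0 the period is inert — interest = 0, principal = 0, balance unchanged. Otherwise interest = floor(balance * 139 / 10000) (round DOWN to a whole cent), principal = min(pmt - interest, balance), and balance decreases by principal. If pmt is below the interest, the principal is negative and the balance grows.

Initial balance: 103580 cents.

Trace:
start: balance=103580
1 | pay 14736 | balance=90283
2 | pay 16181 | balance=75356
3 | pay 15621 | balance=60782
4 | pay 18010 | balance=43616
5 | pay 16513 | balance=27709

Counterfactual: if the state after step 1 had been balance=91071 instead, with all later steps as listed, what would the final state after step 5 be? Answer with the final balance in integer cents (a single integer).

state after step 1 := balance=91071
2 | pay 16181 | balance=76155
3 | pay 15621 | balance=61592
4 | pay 18010 | balance=44438
5 | pay 16513 | balance=28542

28542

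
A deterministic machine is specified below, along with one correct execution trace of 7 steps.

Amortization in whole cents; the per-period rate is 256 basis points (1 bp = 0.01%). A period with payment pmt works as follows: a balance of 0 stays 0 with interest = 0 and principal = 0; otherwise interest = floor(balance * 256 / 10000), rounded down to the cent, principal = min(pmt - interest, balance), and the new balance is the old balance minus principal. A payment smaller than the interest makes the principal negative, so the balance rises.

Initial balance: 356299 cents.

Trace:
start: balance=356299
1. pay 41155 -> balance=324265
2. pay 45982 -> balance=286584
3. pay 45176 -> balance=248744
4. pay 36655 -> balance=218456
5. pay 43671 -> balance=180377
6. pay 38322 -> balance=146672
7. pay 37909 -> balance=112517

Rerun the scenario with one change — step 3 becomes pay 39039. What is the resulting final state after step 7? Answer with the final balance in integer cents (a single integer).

119307

(re-executing from step 3 with the substitution; state before step 3: balance=286584)
3. pay 39039 -> balance=254881
4. pay 36655 -> balance=224750
5. pay 43671 -> balance=186832
6. pay 38322 -> balance=153292
7. pay 37909 -> balance=119307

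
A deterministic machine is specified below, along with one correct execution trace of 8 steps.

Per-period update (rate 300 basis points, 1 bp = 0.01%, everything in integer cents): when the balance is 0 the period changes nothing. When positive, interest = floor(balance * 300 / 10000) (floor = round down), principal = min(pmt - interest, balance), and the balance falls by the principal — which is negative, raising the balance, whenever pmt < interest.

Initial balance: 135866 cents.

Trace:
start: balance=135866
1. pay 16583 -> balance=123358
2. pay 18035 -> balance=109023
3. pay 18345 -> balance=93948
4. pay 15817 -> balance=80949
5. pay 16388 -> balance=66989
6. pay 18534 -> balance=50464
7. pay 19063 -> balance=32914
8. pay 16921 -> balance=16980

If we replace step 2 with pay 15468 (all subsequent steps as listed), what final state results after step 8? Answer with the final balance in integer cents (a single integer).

20045

(re-executing from step 2 with the substitution; state before step 2: balance=123358)
2. pay 15468 -> balance=111590
3. pay 18345 -> balance=96592
4. pay 15817 -> balance=83672
5. pay 16388 -> balance=69794
6. pay 18534 -> balance=53353
7. pay 19063 -> balance=35890
8. pay 16921 -> balance=20045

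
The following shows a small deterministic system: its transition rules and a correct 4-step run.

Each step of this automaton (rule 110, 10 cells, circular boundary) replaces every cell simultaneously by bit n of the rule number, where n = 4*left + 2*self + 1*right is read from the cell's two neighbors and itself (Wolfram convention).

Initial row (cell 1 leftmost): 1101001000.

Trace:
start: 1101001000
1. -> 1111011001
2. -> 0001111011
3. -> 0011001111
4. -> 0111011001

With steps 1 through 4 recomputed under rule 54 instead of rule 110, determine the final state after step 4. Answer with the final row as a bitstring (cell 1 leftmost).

0111001110

(re-executing steps 1..4 under rule 54; state before step 1: 1101001000)
1. -> 0011111101
2. -> 1100000011
3. -> 0010000100
4. -> 0111001110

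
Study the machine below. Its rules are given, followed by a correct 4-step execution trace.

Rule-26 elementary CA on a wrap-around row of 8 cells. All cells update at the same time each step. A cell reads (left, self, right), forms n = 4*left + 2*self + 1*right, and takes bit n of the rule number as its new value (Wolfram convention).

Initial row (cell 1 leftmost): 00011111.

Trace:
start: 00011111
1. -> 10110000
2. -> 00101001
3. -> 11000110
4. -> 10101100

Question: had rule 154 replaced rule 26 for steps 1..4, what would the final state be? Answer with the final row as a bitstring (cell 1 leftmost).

11110001

(re-executing steps 1..4 under rule 154; state before step 1: 00011111)
1. -> 10111110
2. -> 00111100
3. -> 01111010
4. -> 11110001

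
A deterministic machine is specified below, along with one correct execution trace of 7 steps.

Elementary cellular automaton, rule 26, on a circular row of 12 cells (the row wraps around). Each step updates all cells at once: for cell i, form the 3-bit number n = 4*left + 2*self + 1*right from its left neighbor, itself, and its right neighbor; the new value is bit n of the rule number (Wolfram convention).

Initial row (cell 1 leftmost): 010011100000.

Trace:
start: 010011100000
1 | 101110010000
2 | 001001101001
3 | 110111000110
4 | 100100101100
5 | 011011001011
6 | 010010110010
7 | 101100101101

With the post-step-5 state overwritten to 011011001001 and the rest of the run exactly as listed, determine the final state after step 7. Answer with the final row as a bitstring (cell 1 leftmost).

101100100101

state after step 5 := 011011001001
6 | 010010110110
7 | 101100100101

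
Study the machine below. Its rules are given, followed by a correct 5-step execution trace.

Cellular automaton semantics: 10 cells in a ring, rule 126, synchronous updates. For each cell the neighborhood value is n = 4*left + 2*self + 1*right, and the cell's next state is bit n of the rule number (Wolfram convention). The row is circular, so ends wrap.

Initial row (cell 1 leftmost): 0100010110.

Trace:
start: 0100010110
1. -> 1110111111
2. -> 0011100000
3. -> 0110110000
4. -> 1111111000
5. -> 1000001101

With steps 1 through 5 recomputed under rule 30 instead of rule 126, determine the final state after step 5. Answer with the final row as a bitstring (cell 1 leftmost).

(re-executing steps 1..5 under rule 30; state before step 1: 0100010110)
1. -> 1110110101
2. -> 0000100101
3. -> 1001111101
4. -> 0111000001
5. -> 0100100011

0100100011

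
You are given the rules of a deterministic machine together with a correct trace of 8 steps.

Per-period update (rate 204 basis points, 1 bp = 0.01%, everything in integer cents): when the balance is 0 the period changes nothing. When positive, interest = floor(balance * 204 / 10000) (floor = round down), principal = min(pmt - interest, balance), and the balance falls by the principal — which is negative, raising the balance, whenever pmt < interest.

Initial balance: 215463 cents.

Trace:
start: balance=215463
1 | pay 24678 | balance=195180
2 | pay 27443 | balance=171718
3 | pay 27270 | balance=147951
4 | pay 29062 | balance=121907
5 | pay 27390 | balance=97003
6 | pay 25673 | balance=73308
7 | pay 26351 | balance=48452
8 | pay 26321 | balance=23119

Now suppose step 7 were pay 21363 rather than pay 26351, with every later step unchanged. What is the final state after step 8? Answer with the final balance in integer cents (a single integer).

(re-executing from step 7 with the substitution; state before step 7: balance=73308)
7 | pay 21363 | balance=53440
8 | pay 26321 | balance=28209

28209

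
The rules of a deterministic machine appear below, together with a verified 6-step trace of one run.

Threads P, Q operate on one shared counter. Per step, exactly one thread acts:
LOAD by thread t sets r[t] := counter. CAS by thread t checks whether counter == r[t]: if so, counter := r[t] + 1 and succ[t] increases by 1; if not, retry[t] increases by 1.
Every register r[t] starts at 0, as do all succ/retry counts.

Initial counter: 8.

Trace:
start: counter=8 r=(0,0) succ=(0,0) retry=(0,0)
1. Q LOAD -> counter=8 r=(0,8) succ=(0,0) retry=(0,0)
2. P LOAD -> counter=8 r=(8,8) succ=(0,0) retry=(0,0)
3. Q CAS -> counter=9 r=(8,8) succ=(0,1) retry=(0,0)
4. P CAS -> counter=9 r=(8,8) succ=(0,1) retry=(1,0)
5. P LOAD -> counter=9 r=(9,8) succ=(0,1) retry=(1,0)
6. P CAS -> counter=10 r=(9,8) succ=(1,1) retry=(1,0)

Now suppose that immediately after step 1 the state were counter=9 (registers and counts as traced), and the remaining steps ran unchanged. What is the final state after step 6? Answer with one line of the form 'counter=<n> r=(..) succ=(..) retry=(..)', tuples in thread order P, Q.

counter=11 r=(10,8) succ=(2,0) retry=(0,1)

state after step 1 := counter=9 r=(0,8) succ=(0,0) retry=(0,0)
2. P LOAD -> counter=9 r=(9,8) succ=(0,0) retry=(0,0)
3. Q CAS -> counter=9 r=(9,8) succ=(0,0) retry=(0,1)
4. P CAS -> counter=10 r=(9,8) succ=(1,0) retry=(0,1)
5. P LOAD -> counter=10 r=(10,8) succ=(1,0) retry=(0,1)
6. P CAS -> counter=11 r=(10,8) succ=(2,0) retry=(0,1)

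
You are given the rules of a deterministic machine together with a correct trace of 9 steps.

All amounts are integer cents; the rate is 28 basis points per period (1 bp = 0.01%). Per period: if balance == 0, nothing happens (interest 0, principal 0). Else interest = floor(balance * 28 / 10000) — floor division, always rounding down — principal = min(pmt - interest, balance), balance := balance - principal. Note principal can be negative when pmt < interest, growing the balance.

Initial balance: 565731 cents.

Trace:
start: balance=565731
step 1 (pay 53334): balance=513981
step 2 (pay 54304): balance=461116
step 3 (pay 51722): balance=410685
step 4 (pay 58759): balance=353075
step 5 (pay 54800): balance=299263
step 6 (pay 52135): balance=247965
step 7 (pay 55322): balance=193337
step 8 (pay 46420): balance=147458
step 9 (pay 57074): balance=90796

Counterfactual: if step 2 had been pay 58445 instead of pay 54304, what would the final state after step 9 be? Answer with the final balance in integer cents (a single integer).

86574

(re-executing from step 2 with the substitution; state before step 2: balance=513981)
step 2 (pay 58445): balance=456975
step 3 (pay 51722): balance=406532
step 4 (pay 58759): balance=348911
step 5 (pay 54800): balance=295087
step 6 (pay 52135): balance=243778
step 7 (pay 55322): balance=189138
step 8 (pay 46420): balance=143247
step 9 (pay 57074): balance=86574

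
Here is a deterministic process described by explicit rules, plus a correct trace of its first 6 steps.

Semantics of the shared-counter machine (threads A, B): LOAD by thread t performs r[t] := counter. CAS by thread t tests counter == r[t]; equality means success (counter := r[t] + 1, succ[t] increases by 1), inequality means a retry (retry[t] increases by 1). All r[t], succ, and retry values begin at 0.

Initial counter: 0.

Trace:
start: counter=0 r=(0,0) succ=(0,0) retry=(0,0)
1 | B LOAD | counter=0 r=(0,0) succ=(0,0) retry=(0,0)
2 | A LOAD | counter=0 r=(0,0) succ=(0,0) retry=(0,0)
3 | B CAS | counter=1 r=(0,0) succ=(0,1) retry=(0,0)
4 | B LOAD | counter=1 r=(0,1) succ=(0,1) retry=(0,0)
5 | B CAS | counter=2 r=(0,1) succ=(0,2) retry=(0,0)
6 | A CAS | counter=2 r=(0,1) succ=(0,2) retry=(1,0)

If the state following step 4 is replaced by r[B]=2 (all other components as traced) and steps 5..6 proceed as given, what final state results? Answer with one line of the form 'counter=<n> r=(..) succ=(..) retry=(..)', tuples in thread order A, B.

state after step 4 := counter=1 r=(0,2) succ=(0,1) retry=(0,0)
5 | B CAS | counter=1 r=(0,2) succ=(0,1) retry=(0,1)
6 | A CAS | counter=1 r=(0,2) succ=(0,1) retry=(1,1)

counter=1 r=(0,2) succ=(0,1) retry=(1,1)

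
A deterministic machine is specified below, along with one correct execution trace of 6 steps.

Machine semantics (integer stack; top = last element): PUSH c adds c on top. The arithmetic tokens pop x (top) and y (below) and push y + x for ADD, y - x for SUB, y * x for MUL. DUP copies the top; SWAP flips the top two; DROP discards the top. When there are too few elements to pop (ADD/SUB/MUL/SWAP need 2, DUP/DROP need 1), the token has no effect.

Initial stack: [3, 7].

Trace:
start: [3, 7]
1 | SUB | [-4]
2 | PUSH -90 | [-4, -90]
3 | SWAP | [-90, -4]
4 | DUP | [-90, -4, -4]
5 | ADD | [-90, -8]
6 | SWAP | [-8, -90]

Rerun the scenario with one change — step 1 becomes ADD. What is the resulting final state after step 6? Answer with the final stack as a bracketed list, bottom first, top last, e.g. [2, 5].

(re-executing from step 1 with the substitution; state before step 1: [3, 7])
1 | ADD | [10]
2 | PUSH -90 | [10, -90]
3 | SWAP | [-90, 10]
4 | DUP | [-90, 10, 10]
5 | ADD | [-90, 20]
6 | SWAP | [20, -90]

[20, -90]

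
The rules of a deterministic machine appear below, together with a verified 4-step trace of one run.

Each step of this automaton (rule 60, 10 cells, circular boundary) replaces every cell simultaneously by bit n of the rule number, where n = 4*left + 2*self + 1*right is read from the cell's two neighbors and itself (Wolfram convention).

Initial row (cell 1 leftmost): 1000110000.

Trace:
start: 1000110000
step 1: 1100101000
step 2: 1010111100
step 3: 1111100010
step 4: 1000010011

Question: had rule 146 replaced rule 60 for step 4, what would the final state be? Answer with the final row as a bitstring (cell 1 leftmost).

0111010100

(re-executing step 4 under rule 146; state before step 4: 1111100010)
step 4: 0111010100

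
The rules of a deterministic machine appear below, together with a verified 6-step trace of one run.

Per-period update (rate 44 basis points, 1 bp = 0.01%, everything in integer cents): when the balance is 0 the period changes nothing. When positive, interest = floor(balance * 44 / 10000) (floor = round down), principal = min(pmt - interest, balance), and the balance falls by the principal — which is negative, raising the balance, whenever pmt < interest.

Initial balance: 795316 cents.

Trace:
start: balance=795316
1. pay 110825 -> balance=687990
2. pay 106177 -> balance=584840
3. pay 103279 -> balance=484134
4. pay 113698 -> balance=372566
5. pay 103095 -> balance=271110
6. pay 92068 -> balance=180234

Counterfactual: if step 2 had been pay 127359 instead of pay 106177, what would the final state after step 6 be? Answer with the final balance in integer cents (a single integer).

(re-executing from step 2 with the substitution; state before step 2: balance=687990)
2. pay 127359 -> balance=563658
3. pay 103279 -> balance=462859
4. pay 113698 -> balance=351197
5. pay 103095 -> balance=249647
6. pay 92068 -> balance=158677

158677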